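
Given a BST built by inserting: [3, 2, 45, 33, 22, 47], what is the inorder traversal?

Tree insertion order: [3, 2, 45, 33, 22, 47]
Tree (level-order array): [3, 2, 45, None, None, 33, 47, 22]
Inorder traversal: [2, 3, 22, 33, 45, 47]


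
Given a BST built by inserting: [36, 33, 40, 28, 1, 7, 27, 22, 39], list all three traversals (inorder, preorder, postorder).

Tree insertion order: [36, 33, 40, 28, 1, 7, 27, 22, 39]
Tree (level-order array): [36, 33, 40, 28, None, 39, None, 1, None, None, None, None, 7, None, 27, 22]
Inorder (L, root, R): [1, 7, 22, 27, 28, 33, 36, 39, 40]
Preorder (root, L, R): [36, 33, 28, 1, 7, 27, 22, 40, 39]
Postorder (L, R, root): [22, 27, 7, 1, 28, 33, 39, 40, 36]


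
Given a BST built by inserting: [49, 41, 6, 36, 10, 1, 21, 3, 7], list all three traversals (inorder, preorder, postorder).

Tree insertion order: [49, 41, 6, 36, 10, 1, 21, 3, 7]
Tree (level-order array): [49, 41, None, 6, None, 1, 36, None, 3, 10, None, None, None, 7, 21]
Inorder (L, root, R): [1, 3, 6, 7, 10, 21, 36, 41, 49]
Preorder (root, L, R): [49, 41, 6, 1, 3, 36, 10, 7, 21]
Postorder (L, R, root): [3, 1, 7, 21, 10, 36, 6, 41, 49]


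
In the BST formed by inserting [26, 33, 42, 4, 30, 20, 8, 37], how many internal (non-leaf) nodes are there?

Tree built from: [26, 33, 42, 4, 30, 20, 8, 37]
Tree (level-order array): [26, 4, 33, None, 20, 30, 42, 8, None, None, None, 37]
Rule: An internal node has at least one child.
Per-node child counts:
  node 26: 2 child(ren)
  node 4: 1 child(ren)
  node 20: 1 child(ren)
  node 8: 0 child(ren)
  node 33: 2 child(ren)
  node 30: 0 child(ren)
  node 42: 1 child(ren)
  node 37: 0 child(ren)
Matching nodes: [26, 4, 20, 33, 42]
Count of internal (non-leaf) nodes: 5


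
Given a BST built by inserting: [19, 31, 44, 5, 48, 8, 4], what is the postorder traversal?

Tree insertion order: [19, 31, 44, 5, 48, 8, 4]
Tree (level-order array): [19, 5, 31, 4, 8, None, 44, None, None, None, None, None, 48]
Postorder traversal: [4, 8, 5, 48, 44, 31, 19]


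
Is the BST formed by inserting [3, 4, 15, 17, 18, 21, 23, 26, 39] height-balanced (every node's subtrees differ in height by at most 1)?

Tree (level-order array): [3, None, 4, None, 15, None, 17, None, 18, None, 21, None, 23, None, 26, None, 39]
Definition: a tree is height-balanced if, at every node, |h(left) - h(right)| <= 1 (empty subtree has height -1).
Bottom-up per-node check:
  node 39: h_left=-1, h_right=-1, diff=0 [OK], height=0
  node 26: h_left=-1, h_right=0, diff=1 [OK], height=1
  node 23: h_left=-1, h_right=1, diff=2 [FAIL (|-1-1|=2 > 1)], height=2
  node 21: h_left=-1, h_right=2, diff=3 [FAIL (|-1-2|=3 > 1)], height=3
  node 18: h_left=-1, h_right=3, diff=4 [FAIL (|-1-3|=4 > 1)], height=4
  node 17: h_left=-1, h_right=4, diff=5 [FAIL (|-1-4|=5 > 1)], height=5
  node 15: h_left=-1, h_right=5, diff=6 [FAIL (|-1-5|=6 > 1)], height=6
  node 4: h_left=-1, h_right=6, diff=7 [FAIL (|-1-6|=7 > 1)], height=7
  node 3: h_left=-1, h_right=7, diff=8 [FAIL (|-1-7|=8 > 1)], height=8
Node 23 violates the condition: |-1 - 1| = 2 > 1.
Result: Not balanced


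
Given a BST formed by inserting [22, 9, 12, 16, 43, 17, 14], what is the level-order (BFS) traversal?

Tree insertion order: [22, 9, 12, 16, 43, 17, 14]
Tree (level-order array): [22, 9, 43, None, 12, None, None, None, 16, 14, 17]
BFS from the root, enqueuing left then right child of each popped node:
  queue [22] -> pop 22, enqueue [9, 43], visited so far: [22]
  queue [9, 43] -> pop 9, enqueue [12], visited so far: [22, 9]
  queue [43, 12] -> pop 43, enqueue [none], visited so far: [22, 9, 43]
  queue [12] -> pop 12, enqueue [16], visited so far: [22, 9, 43, 12]
  queue [16] -> pop 16, enqueue [14, 17], visited so far: [22, 9, 43, 12, 16]
  queue [14, 17] -> pop 14, enqueue [none], visited so far: [22, 9, 43, 12, 16, 14]
  queue [17] -> pop 17, enqueue [none], visited so far: [22, 9, 43, 12, 16, 14, 17]
Result: [22, 9, 43, 12, 16, 14, 17]


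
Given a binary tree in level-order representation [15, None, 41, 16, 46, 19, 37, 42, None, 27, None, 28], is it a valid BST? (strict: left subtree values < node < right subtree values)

Level-order array: [15, None, 41, 16, 46, 19, 37, 42, None, 27, None, 28]
Validate using subtree bounds (lo, hi): at each node, require lo < value < hi,
then recurse left with hi=value and right with lo=value.
Preorder trace (stopping at first violation):
  at node 15 with bounds (-inf, +inf): OK
  at node 41 with bounds (15, +inf): OK
  at node 16 with bounds (15, 41): OK
  at node 19 with bounds (15, 16): VIOLATION
Node 19 violates its bound: not (15 < 19 < 16).
Result: Not a valid BST


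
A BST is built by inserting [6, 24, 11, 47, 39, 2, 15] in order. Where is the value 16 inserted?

Starting tree (level order): [6, 2, 24, None, None, 11, 47, None, 15, 39]
Insertion path: 6 -> 24 -> 11 -> 15
Result: insert 16 as right child of 15
Final tree (level order): [6, 2, 24, None, None, 11, 47, None, 15, 39, None, None, 16]


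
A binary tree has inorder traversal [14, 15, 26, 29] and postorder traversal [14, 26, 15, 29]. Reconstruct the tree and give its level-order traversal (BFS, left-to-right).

Inorder:   [14, 15, 26, 29]
Postorder: [14, 26, 15, 29]
Algorithm: postorder visits root last, so walk postorder right-to-left;
each value is the root of the current inorder slice — split it at that
value, recurse on the right subtree first, then the left.
Recursive splits:
  root=29; inorder splits into left=[14, 15, 26], right=[]
  root=15; inorder splits into left=[14], right=[26]
  root=26; inorder splits into left=[], right=[]
  root=14; inorder splits into left=[], right=[]
Reconstructed level-order: [29, 15, 14, 26]


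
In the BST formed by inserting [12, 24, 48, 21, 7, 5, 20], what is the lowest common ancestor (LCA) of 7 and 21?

Tree insertion order: [12, 24, 48, 21, 7, 5, 20]
Tree (level-order array): [12, 7, 24, 5, None, 21, 48, None, None, 20]
In a BST, the LCA of p=7, q=21 is the first node v on the
root-to-leaf path with p <= v <= q (go left if both < v, right if both > v).
Walk from root:
  at 12: 7 <= 12 <= 21, this is the LCA
LCA = 12


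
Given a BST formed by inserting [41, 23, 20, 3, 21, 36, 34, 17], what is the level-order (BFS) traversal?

Tree insertion order: [41, 23, 20, 3, 21, 36, 34, 17]
Tree (level-order array): [41, 23, None, 20, 36, 3, 21, 34, None, None, 17]
BFS from the root, enqueuing left then right child of each popped node:
  queue [41] -> pop 41, enqueue [23], visited so far: [41]
  queue [23] -> pop 23, enqueue [20, 36], visited so far: [41, 23]
  queue [20, 36] -> pop 20, enqueue [3, 21], visited so far: [41, 23, 20]
  queue [36, 3, 21] -> pop 36, enqueue [34], visited so far: [41, 23, 20, 36]
  queue [3, 21, 34] -> pop 3, enqueue [17], visited so far: [41, 23, 20, 36, 3]
  queue [21, 34, 17] -> pop 21, enqueue [none], visited so far: [41, 23, 20, 36, 3, 21]
  queue [34, 17] -> pop 34, enqueue [none], visited so far: [41, 23, 20, 36, 3, 21, 34]
  queue [17] -> pop 17, enqueue [none], visited so far: [41, 23, 20, 36, 3, 21, 34, 17]
Result: [41, 23, 20, 36, 3, 21, 34, 17]


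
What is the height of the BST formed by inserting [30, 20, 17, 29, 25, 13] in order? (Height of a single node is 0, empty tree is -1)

Insertion order: [30, 20, 17, 29, 25, 13]
Tree (level-order array): [30, 20, None, 17, 29, 13, None, 25]
Compute height bottom-up (empty subtree = -1):
  height(13) = 1 + max(-1, -1) = 0
  height(17) = 1 + max(0, -1) = 1
  height(25) = 1 + max(-1, -1) = 0
  height(29) = 1 + max(0, -1) = 1
  height(20) = 1 + max(1, 1) = 2
  height(30) = 1 + max(2, -1) = 3
Height = 3


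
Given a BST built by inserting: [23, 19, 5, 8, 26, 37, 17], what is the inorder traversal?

Tree insertion order: [23, 19, 5, 8, 26, 37, 17]
Tree (level-order array): [23, 19, 26, 5, None, None, 37, None, 8, None, None, None, 17]
Inorder traversal: [5, 8, 17, 19, 23, 26, 37]


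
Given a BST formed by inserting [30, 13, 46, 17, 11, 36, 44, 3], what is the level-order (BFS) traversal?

Tree insertion order: [30, 13, 46, 17, 11, 36, 44, 3]
Tree (level-order array): [30, 13, 46, 11, 17, 36, None, 3, None, None, None, None, 44]
BFS from the root, enqueuing left then right child of each popped node:
  queue [30] -> pop 30, enqueue [13, 46], visited so far: [30]
  queue [13, 46] -> pop 13, enqueue [11, 17], visited so far: [30, 13]
  queue [46, 11, 17] -> pop 46, enqueue [36], visited so far: [30, 13, 46]
  queue [11, 17, 36] -> pop 11, enqueue [3], visited so far: [30, 13, 46, 11]
  queue [17, 36, 3] -> pop 17, enqueue [none], visited so far: [30, 13, 46, 11, 17]
  queue [36, 3] -> pop 36, enqueue [44], visited so far: [30, 13, 46, 11, 17, 36]
  queue [3, 44] -> pop 3, enqueue [none], visited so far: [30, 13, 46, 11, 17, 36, 3]
  queue [44] -> pop 44, enqueue [none], visited so far: [30, 13, 46, 11, 17, 36, 3, 44]
Result: [30, 13, 46, 11, 17, 36, 3, 44]


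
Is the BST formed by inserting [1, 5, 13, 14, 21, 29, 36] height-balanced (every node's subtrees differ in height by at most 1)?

Tree (level-order array): [1, None, 5, None, 13, None, 14, None, 21, None, 29, None, 36]
Definition: a tree is height-balanced if, at every node, |h(left) - h(right)| <= 1 (empty subtree has height -1).
Bottom-up per-node check:
  node 36: h_left=-1, h_right=-1, diff=0 [OK], height=0
  node 29: h_left=-1, h_right=0, diff=1 [OK], height=1
  node 21: h_left=-1, h_right=1, diff=2 [FAIL (|-1-1|=2 > 1)], height=2
  node 14: h_left=-1, h_right=2, diff=3 [FAIL (|-1-2|=3 > 1)], height=3
  node 13: h_left=-1, h_right=3, diff=4 [FAIL (|-1-3|=4 > 1)], height=4
  node 5: h_left=-1, h_right=4, diff=5 [FAIL (|-1-4|=5 > 1)], height=5
  node 1: h_left=-1, h_right=5, diff=6 [FAIL (|-1-5|=6 > 1)], height=6
Node 21 violates the condition: |-1 - 1| = 2 > 1.
Result: Not balanced


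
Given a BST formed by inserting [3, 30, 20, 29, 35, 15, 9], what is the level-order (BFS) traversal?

Tree insertion order: [3, 30, 20, 29, 35, 15, 9]
Tree (level-order array): [3, None, 30, 20, 35, 15, 29, None, None, 9]
BFS from the root, enqueuing left then right child of each popped node:
  queue [3] -> pop 3, enqueue [30], visited so far: [3]
  queue [30] -> pop 30, enqueue [20, 35], visited so far: [3, 30]
  queue [20, 35] -> pop 20, enqueue [15, 29], visited so far: [3, 30, 20]
  queue [35, 15, 29] -> pop 35, enqueue [none], visited so far: [3, 30, 20, 35]
  queue [15, 29] -> pop 15, enqueue [9], visited so far: [3, 30, 20, 35, 15]
  queue [29, 9] -> pop 29, enqueue [none], visited so far: [3, 30, 20, 35, 15, 29]
  queue [9] -> pop 9, enqueue [none], visited so far: [3, 30, 20, 35, 15, 29, 9]
Result: [3, 30, 20, 35, 15, 29, 9]


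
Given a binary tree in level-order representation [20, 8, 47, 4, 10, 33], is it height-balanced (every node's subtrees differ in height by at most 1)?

Tree (level-order array): [20, 8, 47, 4, 10, 33]
Definition: a tree is height-balanced if, at every node, |h(left) - h(right)| <= 1 (empty subtree has height -1).
Bottom-up per-node check:
  node 4: h_left=-1, h_right=-1, diff=0 [OK], height=0
  node 10: h_left=-1, h_right=-1, diff=0 [OK], height=0
  node 8: h_left=0, h_right=0, diff=0 [OK], height=1
  node 33: h_left=-1, h_right=-1, diff=0 [OK], height=0
  node 47: h_left=0, h_right=-1, diff=1 [OK], height=1
  node 20: h_left=1, h_right=1, diff=0 [OK], height=2
All nodes satisfy the balance condition.
Result: Balanced


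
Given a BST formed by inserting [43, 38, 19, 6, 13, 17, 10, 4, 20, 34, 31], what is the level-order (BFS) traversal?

Tree insertion order: [43, 38, 19, 6, 13, 17, 10, 4, 20, 34, 31]
Tree (level-order array): [43, 38, None, 19, None, 6, 20, 4, 13, None, 34, None, None, 10, 17, 31]
BFS from the root, enqueuing left then right child of each popped node:
  queue [43] -> pop 43, enqueue [38], visited so far: [43]
  queue [38] -> pop 38, enqueue [19], visited so far: [43, 38]
  queue [19] -> pop 19, enqueue [6, 20], visited so far: [43, 38, 19]
  queue [6, 20] -> pop 6, enqueue [4, 13], visited so far: [43, 38, 19, 6]
  queue [20, 4, 13] -> pop 20, enqueue [34], visited so far: [43, 38, 19, 6, 20]
  queue [4, 13, 34] -> pop 4, enqueue [none], visited so far: [43, 38, 19, 6, 20, 4]
  queue [13, 34] -> pop 13, enqueue [10, 17], visited so far: [43, 38, 19, 6, 20, 4, 13]
  queue [34, 10, 17] -> pop 34, enqueue [31], visited so far: [43, 38, 19, 6, 20, 4, 13, 34]
  queue [10, 17, 31] -> pop 10, enqueue [none], visited so far: [43, 38, 19, 6, 20, 4, 13, 34, 10]
  queue [17, 31] -> pop 17, enqueue [none], visited so far: [43, 38, 19, 6, 20, 4, 13, 34, 10, 17]
  queue [31] -> pop 31, enqueue [none], visited so far: [43, 38, 19, 6, 20, 4, 13, 34, 10, 17, 31]
Result: [43, 38, 19, 6, 20, 4, 13, 34, 10, 17, 31]


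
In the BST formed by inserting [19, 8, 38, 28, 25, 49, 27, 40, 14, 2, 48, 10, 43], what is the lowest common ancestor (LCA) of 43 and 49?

Tree insertion order: [19, 8, 38, 28, 25, 49, 27, 40, 14, 2, 48, 10, 43]
Tree (level-order array): [19, 8, 38, 2, 14, 28, 49, None, None, 10, None, 25, None, 40, None, None, None, None, 27, None, 48, None, None, 43]
In a BST, the LCA of p=43, q=49 is the first node v on the
root-to-leaf path with p <= v <= q (go left if both < v, right if both > v).
Walk from root:
  at 19: both 43 and 49 > 19, go right
  at 38: both 43 and 49 > 38, go right
  at 49: 43 <= 49 <= 49, this is the LCA
LCA = 49


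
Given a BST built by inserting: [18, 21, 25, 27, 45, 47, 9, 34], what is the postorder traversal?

Tree insertion order: [18, 21, 25, 27, 45, 47, 9, 34]
Tree (level-order array): [18, 9, 21, None, None, None, 25, None, 27, None, 45, 34, 47]
Postorder traversal: [9, 34, 47, 45, 27, 25, 21, 18]


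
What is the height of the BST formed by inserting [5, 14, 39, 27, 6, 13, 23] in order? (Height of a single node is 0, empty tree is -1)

Insertion order: [5, 14, 39, 27, 6, 13, 23]
Tree (level-order array): [5, None, 14, 6, 39, None, 13, 27, None, None, None, 23]
Compute height bottom-up (empty subtree = -1):
  height(13) = 1 + max(-1, -1) = 0
  height(6) = 1 + max(-1, 0) = 1
  height(23) = 1 + max(-1, -1) = 0
  height(27) = 1 + max(0, -1) = 1
  height(39) = 1 + max(1, -1) = 2
  height(14) = 1 + max(1, 2) = 3
  height(5) = 1 + max(-1, 3) = 4
Height = 4


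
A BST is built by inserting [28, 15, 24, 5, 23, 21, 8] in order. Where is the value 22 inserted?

Starting tree (level order): [28, 15, None, 5, 24, None, 8, 23, None, None, None, 21]
Insertion path: 28 -> 15 -> 24 -> 23 -> 21
Result: insert 22 as right child of 21
Final tree (level order): [28, 15, None, 5, 24, None, 8, 23, None, None, None, 21, None, None, 22]


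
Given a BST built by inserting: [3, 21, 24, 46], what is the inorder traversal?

Tree insertion order: [3, 21, 24, 46]
Tree (level-order array): [3, None, 21, None, 24, None, 46]
Inorder traversal: [3, 21, 24, 46]


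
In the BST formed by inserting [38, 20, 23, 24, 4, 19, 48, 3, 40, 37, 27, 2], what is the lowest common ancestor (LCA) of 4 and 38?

Tree insertion order: [38, 20, 23, 24, 4, 19, 48, 3, 40, 37, 27, 2]
Tree (level-order array): [38, 20, 48, 4, 23, 40, None, 3, 19, None, 24, None, None, 2, None, None, None, None, 37, None, None, 27]
In a BST, the LCA of p=4, q=38 is the first node v on the
root-to-leaf path with p <= v <= q (go left if both < v, right if both > v).
Walk from root:
  at 38: 4 <= 38 <= 38, this is the LCA
LCA = 38


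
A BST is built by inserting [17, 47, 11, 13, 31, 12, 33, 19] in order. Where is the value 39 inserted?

Starting tree (level order): [17, 11, 47, None, 13, 31, None, 12, None, 19, 33]
Insertion path: 17 -> 47 -> 31 -> 33
Result: insert 39 as right child of 33
Final tree (level order): [17, 11, 47, None, 13, 31, None, 12, None, 19, 33, None, None, None, None, None, 39]


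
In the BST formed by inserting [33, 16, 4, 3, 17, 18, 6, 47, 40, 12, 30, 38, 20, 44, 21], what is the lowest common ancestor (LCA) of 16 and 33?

Tree insertion order: [33, 16, 4, 3, 17, 18, 6, 47, 40, 12, 30, 38, 20, 44, 21]
Tree (level-order array): [33, 16, 47, 4, 17, 40, None, 3, 6, None, 18, 38, 44, None, None, None, 12, None, 30, None, None, None, None, None, None, 20, None, None, 21]
In a BST, the LCA of p=16, q=33 is the first node v on the
root-to-leaf path with p <= v <= q (go left if both < v, right if both > v).
Walk from root:
  at 33: 16 <= 33 <= 33, this is the LCA
LCA = 33


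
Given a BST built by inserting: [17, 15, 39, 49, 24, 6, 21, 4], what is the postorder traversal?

Tree insertion order: [17, 15, 39, 49, 24, 6, 21, 4]
Tree (level-order array): [17, 15, 39, 6, None, 24, 49, 4, None, 21]
Postorder traversal: [4, 6, 15, 21, 24, 49, 39, 17]


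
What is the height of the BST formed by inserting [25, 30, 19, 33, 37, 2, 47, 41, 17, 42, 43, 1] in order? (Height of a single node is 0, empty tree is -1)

Insertion order: [25, 30, 19, 33, 37, 2, 47, 41, 17, 42, 43, 1]
Tree (level-order array): [25, 19, 30, 2, None, None, 33, 1, 17, None, 37, None, None, None, None, None, 47, 41, None, None, 42, None, 43]
Compute height bottom-up (empty subtree = -1):
  height(1) = 1 + max(-1, -1) = 0
  height(17) = 1 + max(-1, -1) = 0
  height(2) = 1 + max(0, 0) = 1
  height(19) = 1 + max(1, -1) = 2
  height(43) = 1 + max(-1, -1) = 0
  height(42) = 1 + max(-1, 0) = 1
  height(41) = 1 + max(-1, 1) = 2
  height(47) = 1 + max(2, -1) = 3
  height(37) = 1 + max(-1, 3) = 4
  height(33) = 1 + max(-1, 4) = 5
  height(30) = 1 + max(-1, 5) = 6
  height(25) = 1 + max(2, 6) = 7
Height = 7


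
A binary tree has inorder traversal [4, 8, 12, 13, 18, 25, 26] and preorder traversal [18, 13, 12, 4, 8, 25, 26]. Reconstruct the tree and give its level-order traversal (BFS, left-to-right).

Inorder:  [4, 8, 12, 13, 18, 25, 26]
Preorder: [18, 13, 12, 4, 8, 25, 26]
Algorithm: preorder visits root first, so consume preorder in order;
for each root, split the current inorder slice at that value into
left-subtree inorder and right-subtree inorder, then recurse.
Recursive splits:
  root=18; inorder splits into left=[4, 8, 12, 13], right=[25, 26]
  root=13; inorder splits into left=[4, 8, 12], right=[]
  root=12; inorder splits into left=[4, 8], right=[]
  root=4; inorder splits into left=[], right=[8]
  root=8; inorder splits into left=[], right=[]
  root=25; inorder splits into left=[], right=[26]
  root=26; inorder splits into left=[], right=[]
Reconstructed level-order: [18, 13, 25, 12, 26, 4, 8]


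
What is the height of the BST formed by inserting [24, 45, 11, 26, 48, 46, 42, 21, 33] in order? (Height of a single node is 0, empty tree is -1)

Insertion order: [24, 45, 11, 26, 48, 46, 42, 21, 33]
Tree (level-order array): [24, 11, 45, None, 21, 26, 48, None, None, None, 42, 46, None, 33]
Compute height bottom-up (empty subtree = -1):
  height(21) = 1 + max(-1, -1) = 0
  height(11) = 1 + max(-1, 0) = 1
  height(33) = 1 + max(-1, -1) = 0
  height(42) = 1 + max(0, -1) = 1
  height(26) = 1 + max(-1, 1) = 2
  height(46) = 1 + max(-1, -1) = 0
  height(48) = 1 + max(0, -1) = 1
  height(45) = 1 + max(2, 1) = 3
  height(24) = 1 + max(1, 3) = 4
Height = 4


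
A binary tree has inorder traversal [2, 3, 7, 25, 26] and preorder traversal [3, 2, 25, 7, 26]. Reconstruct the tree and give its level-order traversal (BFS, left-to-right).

Inorder:  [2, 3, 7, 25, 26]
Preorder: [3, 2, 25, 7, 26]
Algorithm: preorder visits root first, so consume preorder in order;
for each root, split the current inorder slice at that value into
left-subtree inorder and right-subtree inorder, then recurse.
Recursive splits:
  root=3; inorder splits into left=[2], right=[7, 25, 26]
  root=2; inorder splits into left=[], right=[]
  root=25; inorder splits into left=[7], right=[26]
  root=7; inorder splits into left=[], right=[]
  root=26; inorder splits into left=[], right=[]
Reconstructed level-order: [3, 2, 25, 7, 26]


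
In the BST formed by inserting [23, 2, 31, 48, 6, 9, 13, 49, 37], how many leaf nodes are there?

Tree built from: [23, 2, 31, 48, 6, 9, 13, 49, 37]
Tree (level-order array): [23, 2, 31, None, 6, None, 48, None, 9, 37, 49, None, 13]
Rule: A leaf has 0 children.
Per-node child counts:
  node 23: 2 child(ren)
  node 2: 1 child(ren)
  node 6: 1 child(ren)
  node 9: 1 child(ren)
  node 13: 0 child(ren)
  node 31: 1 child(ren)
  node 48: 2 child(ren)
  node 37: 0 child(ren)
  node 49: 0 child(ren)
Matching nodes: [13, 37, 49]
Count of leaf nodes: 3


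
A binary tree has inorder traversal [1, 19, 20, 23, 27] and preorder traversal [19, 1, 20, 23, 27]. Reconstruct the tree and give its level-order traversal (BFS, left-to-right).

Inorder:  [1, 19, 20, 23, 27]
Preorder: [19, 1, 20, 23, 27]
Algorithm: preorder visits root first, so consume preorder in order;
for each root, split the current inorder slice at that value into
left-subtree inorder and right-subtree inorder, then recurse.
Recursive splits:
  root=19; inorder splits into left=[1], right=[20, 23, 27]
  root=1; inorder splits into left=[], right=[]
  root=20; inorder splits into left=[], right=[23, 27]
  root=23; inorder splits into left=[], right=[27]
  root=27; inorder splits into left=[], right=[]
Reconstructed level-order: [19, 1, 20, 23, 27]


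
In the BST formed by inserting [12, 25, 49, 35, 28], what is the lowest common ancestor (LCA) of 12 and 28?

Tree insertion order: [12, 25, 49, 35, 28]
Tree (level-order array): [12, None, 25, None, 49, 35, None, 28]
In a BST, the LCA of p=12, q=28 is the first node v on the
root-to-leaf path with p <= v <= q (go left if both < v, right if both > v).
Walk from root:
  at 12: 12 <= 12 <= 28, this is the LCA
LCA = 12


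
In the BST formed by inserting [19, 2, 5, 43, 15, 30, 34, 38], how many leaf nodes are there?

Tree built from: [19, 2, 5, 43, 15, 30, 34, 38]
Tree (level-order array): [19, 2, 43, None, 5, 30, None, None, 15, None, 34, None, None, None, 38]
Rule: A leaf has 0 children.
Per-node child counts:
  node 19: 2 child(ren)
  node 2: 1 child(ren)
  node 5: 1 child(ren)
  node 15: 0 child(ren)
  node 43: 1 child(ren)
  node 30: 1 child(ren)
  node 34: 1 child(ren)
  node 38: 0 child(ren)
Matching nodes: [15, 38]
Count of leaf nodes: 2


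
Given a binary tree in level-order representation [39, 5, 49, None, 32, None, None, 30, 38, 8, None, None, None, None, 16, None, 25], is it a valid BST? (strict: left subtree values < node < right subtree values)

Level-order array: [39, 5, 49, None, 32, None, None, 30, 38, 8, None, None, None, None, 16, None, 25]
Validate using subtree bounds (lo, hi): at each node, require lo < value < hi,
then recurse left with hi=value and right with lo=value.
Preorder trace (stopping at first violation):
  at node 39 with bounds (-inf, +inf): OK
  at node 5 with bounds (-inf, 39): OK
  at node 32 with bounds (5, 39): OK
  at node 30 with bounds (5, 32): OK
  at node 8 with bounds (5, 30): OK
  at node 16 with bounds (8, 30): OK
  at node 25 with bounds (16, 30): OK
  at node 38 with bounds (32, 39): OK
  at node 49 with bounds (39, +inf): OK
No violation found at any node.
Result: Valid BST


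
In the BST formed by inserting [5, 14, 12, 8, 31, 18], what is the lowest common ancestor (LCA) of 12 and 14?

Tree insertion order: [5, 14, 12, 8, 31, 18]
Tree (level-order array): [5, None, 14, 12, 31, 8, None, 18]
In a BST, the LCA of p=12, q=14 is the first node v on the
root-to-leaf path with p <= v <= q (go left if both < v, right if both > v).
Walk from root:
  at 5: both 12 and 14 > 5, go right
  at 14: 12 <= 14 <= 14, this is the LCA
LCA = 14


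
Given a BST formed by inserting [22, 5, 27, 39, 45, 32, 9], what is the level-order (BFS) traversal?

Tree insertion order: [22, 5, 27, 39, 45, 32, 9]
Tree (level-order array): [22, 5, 27, None, 9, None, 39, None, None, 32, 45]
BFS from the root, enqueuing left then right child of each popped node:
  queue [22] -> pop 22, enqueue [5, 27], visited so far: [22]
  queue [5, 27] -> pop 5, enqueue [9], visited so far: [22, 5]
  queue [27, 9] -> pop 27, enqueue [39], visited so far: [22, 5, 27]
  queue [9, 39] -> pop 9, enqueue [none], visited so far: [22, 5, 27, 9]
  queue [39] -> pop 39, enqueue [32, 45], visited so far: [22, 5, 27, 9, 39]
  queue [32, 45] -> pop 32, enqueue [none], visited so far: [22, 5, 27, 9, 39, 32]
  queue [45] -> pop 45, enqueue [none], visited so far: [22, 5, 27, 9, 39, 32, 45]
Result: [22, 5, 27, 9, 39, 32, 45]


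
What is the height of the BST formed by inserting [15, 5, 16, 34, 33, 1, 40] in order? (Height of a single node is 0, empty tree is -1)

Insertion order: [15, 5, 16, 34, 33, 1, 40]
Tree (level-order array): [15, 5, 16, 1, None, None, 34, None, None, 33, 40]
Compute height bottom-up (empty subtree = -1):
  height(1) = 1 + max(-1, -1) = 0
  height(5) = 1 + max(0, -1) = 1
  height(33) = 1 + max(-1, -1) = 0
  height(40) = 1 + max(-1, -1) = 0
  height(34) = 1 + max(0, 0) = 1
  height(16) = 1 + max(-1, 1) = 2
  height(15) = 1 + max(1, 2) = 3
Height = 3


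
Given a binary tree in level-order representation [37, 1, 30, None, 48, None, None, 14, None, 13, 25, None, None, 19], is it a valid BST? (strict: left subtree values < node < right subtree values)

Level-order array: [37, 1, 30, None, 48, None, None, 14, None, 13, 25, None, None, 19]
Validate using subtree bounds (lo, hi): at each node, require lo < value < hi,
then recurse left with hi=value and right with lo=value.
Preorder trace (stopping at first violation):
  at node 37 with bounds (-inf, +inf): OK
  at node 1 with bounds (-inf, 37): OK
  at node 48 with bounds (1, 37): VIOLATION
Node 48 violates its bound: not (1 < 48 < 37).
Result: Not a valid BST


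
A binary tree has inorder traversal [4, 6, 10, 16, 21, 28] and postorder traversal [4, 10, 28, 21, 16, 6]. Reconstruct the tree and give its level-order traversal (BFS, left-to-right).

Inorder:   [4, 6, 10, 16, 21, 28]
Postorder: [4, 10, 28, 21, 16, 6]
Algorithm: postorder visits root last, so walk postorder right-to-left;
each value is the root of the current inorder slice — split it at that
value, recurse on the right subtree first, then the left.
Recursive splits:
  root=6; inorder splits into left=[4], right=[10, 16, 21, 28]
  root=16; inorder splits into left=[10], right=[21, 28]
  root=21; inorder splits into left=[], right=[28]
  root=28; inorder splits into left=[], right=[]
  root=10; inorder splits into left=[], right=[]
  root=4; inorder splits into left=[], right=[]
Reconstructed level-order: [6, 4, 16, 10, 21, 28]


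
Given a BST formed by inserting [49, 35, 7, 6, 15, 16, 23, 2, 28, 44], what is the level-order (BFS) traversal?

Tree insertion order: [49, 35, 7, 6, 15, 16, 23, 2, 28, 44]
Tree (level-order array): [49, 35, None, 7, 44, 6, 15, None, None, 2, None, None, 16, None, None, None, 23, None, 28]
BFS from the root, enqueuing left then right child of each popped node:
  queue [49] -> pop 49, enqueue [35], visited so far: [49]
  queue [35] -> pop 35, enqueue [7, 44], visited so far: [49, 35]
  queue [7, 44] -> pop 7, enqueue [6, 15], visited so far: [49, 35, 7]
  queue [44, 6, 15] -> pop 44, enqueue [none], visited so far: [49, 35, 7, 44]
  queue [6, 15] -> pop 6, enqueue [2], visited so far: [49, 35, 7, 44, 6]
  queue [15, 2] -> pop 15, enqueue [16], visited so far: [49, 35, 7, 44, 6, 15]
  queue [2, 16] -> pop 2, enqueue [none], visited so far: [49, 35, 7, 44, 6, 15, 2]
  queue [16] -> pop 16, enqueue [23], visited so far: [49, 35, 7, 44, 6, 15, 2, 16]
  queue [23] -> pop 23, enqueue [28], visited so far: [49, 35, 7, 44, 6, 15, 2, 16, 23]
  queue [28] -> pop 28, enqueue [none], visited so far: [49, 35, 7, 44, 6, 15, 2, 16, 23, 28]
Result: [49, 35, 7, 44, 6, 15, 2, 16, 23, 28]


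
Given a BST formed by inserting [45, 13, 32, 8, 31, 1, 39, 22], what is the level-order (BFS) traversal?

Tree insertion order: [45, 13, 32, 8, 31, 1, 39, 22]
Tree (level-order array): [45, 13, None, 8, 32, 1, None, 31, 39, None, None, 22]
BFS from the root, enqueuing left then right child of each popped node:
  queue [45] -> pop 45, enqueue [13], visited so far: [45]
  queue [13] -> pop 13, enqueue [8, 32], visited so far: [45, 13]
  queue [8, 32] -> pop 8, enqueue [1], visited so far: [45, 13, 8]
  queue [32, 1] -> pop 32, enqueue [31, 39], visited so far: [45, 13, 8, 32]
  queue [1, 31, 39] -> pop 1, enqueue [none], visited so far: [45, 13, 8, 32, 1]
  queue [31, 39] -> pop 31, enqueue [22], visited so far: [45, 13, 8, 32, 1, 31]
  queue [39, 22] -> pop 39, enqueue [none], visited so far: [45, 13, 8, 32, 1, 31, 39]
  queue [22] -> pop 22, enqueue [none], visited so far: [45, 13, 8, 32, 1, 31, 39, 22]
Result: [45, 13, 8, 32, 1, 31, 39, 22]


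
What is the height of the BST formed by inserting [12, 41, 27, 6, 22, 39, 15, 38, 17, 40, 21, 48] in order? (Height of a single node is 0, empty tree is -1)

Insertion order: [12, 41, 27, 6, 22, 39, 15, 38, 17, 40, 21, 48]
Tree (level-order array): [12, 6, 41, None, None, 27, 48, 22, 39, None, None, 15, None, 38, 40, None, 17, None, None, None, None, None, 21]
Compute height bottom-up (empty subtree = -1):
  height(6) = 1 + max(-1, -1) = 0
  height(21) = 1 + max(-1, -1) = 0
  height(17) = 1 + max(-1, 0) = 1
  height(15) = 1 + max(-1, 1) = 2
  height(22) = 1 + max(2, -1) = 3
  height(38) = 1 + max(-1, -1) = 0
  height(40) = 1 + max(-1, -1) = 0
  height(39) = 1 + max(0, 0) = 1
  height(27) = 1 + max(3, 1) = 4
  height(48) = 1 + max(-1, -1) = 0
  height(41) = 1 + max(4, 0) = 5
  height(12) = 1 + max(0, 5) = 6
Height = 6


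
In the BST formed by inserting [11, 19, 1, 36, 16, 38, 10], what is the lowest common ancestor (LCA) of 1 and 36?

Tree insertion order: [11, 19, 1, 36, 16, 38, 10]
Tree (level-order array): [11, 1, 19, None, 10, 16, 36, None, None, None, None, None, 38]
In a BST, the LCA of p=1, q=36 is the first node v on the
root-to-leaf path with p <= v <= q (go left if both < v, right if both > v).
Walk from root:
  at 11: 1 <= 11 <= 36, this is the LCA
LCA = 11


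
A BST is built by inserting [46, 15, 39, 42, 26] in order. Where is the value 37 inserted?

Starting tree (level order): [46, 15, None, None, 39, 26, 42]
Insertion path: 46 -> 15 -> 39 -> 26
Result: insert 37 as right child of 26
Final tree (level order): [46, 15, None, None, 39, 26, 42, None, 37]


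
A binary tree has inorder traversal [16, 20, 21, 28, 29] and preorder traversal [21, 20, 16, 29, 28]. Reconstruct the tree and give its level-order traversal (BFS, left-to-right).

Inorder:  [16, 20, 21, 28, 29]
Preorder: [21, 20, 16, 29, 28]
Algorithm: preorder visits root first, so consume preorder in order;
for each root, split the current inorder slice at that value into
left-subtree inorder and right-subtree inorder, then recurse.
Recursive splits:
  root=21; inorder splits into left=[16, 20], right=[28, 29]
  root=20; inorder splits into left=[16], right=[]
  root=16; inorder splits into left=[], right=[]
  root=29; inorder splits into left=[28], right=[]
  root=28; inorder splits into left=[], right=[]
Reconstructed level-order: [21, 20, 29, 16, 28]


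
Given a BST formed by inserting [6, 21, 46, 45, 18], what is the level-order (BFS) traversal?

Tree insertion order: [6, 21, 46, 45, 18]
Tree (level-order array): [6, None, 21, 18, 46, None, None, 45]
BFS from the root, enqueuing left then right child of each popped node:
  queue [6] -> pop 6, enqueue [21], visited so far: [6]
  queue [21] -> pop 21, enqueue [18, 46], visited so far: [6, 21]
  queue [18, 46] -> pop 18, enqueue [none], visited so far: [6, 21, 18]
  queue [46] -> pop 46, enqueue [45], visited so far: [6, 21, 18, 46]
  queue [45] -> pop 45, enqueue [none], visited so far: [6, 21, 18, 46, 45]
Result: [6, 21, 18, 46, 45]


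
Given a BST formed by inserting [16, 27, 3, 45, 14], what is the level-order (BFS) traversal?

Tree insertion order: [16, 27, 3, 45, 14]
Tree (level-order array): [16, 3, 27, None, 14, None, 45]
BFS from the root, enqueuing left then right child of each popped node:
  queue [16] -> pop 16, enqueue [3, 27], visited so far: [16]
  queue [3, 27] -> pop 3, enqueue [14], visited so far: [16, 3]
  queue [27, 14] -> pop 27, enqueue [45], visited so far: [16, 3, 27]
  queue [14, 45] -> pop 14, enqueue [none], visited so far: [16, 3, 27, 14]
  queue [45] -> pop 45, enqueue [none], visited so far: [16, 3, 27, 14, 45]
Result: [16, 3, 27, 14, 45]


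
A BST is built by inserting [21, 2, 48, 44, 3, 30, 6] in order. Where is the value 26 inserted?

Starting tree (level order): [21, 2, 48, None, 3, 44, None, None, 6, 30]
Insertion path: 21 -> 48 -> 44 -> 30
Result: insert 26 as left child of 30
Final tree (level order): [21, 2, 48, None, 3, 44, None, None, 6, 30, None, None, None, 26]


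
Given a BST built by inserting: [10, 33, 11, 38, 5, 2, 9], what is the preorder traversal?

Tree insertion order: [10, 33, 11, 38, 5, 2, 9]
Tree (level-order array): [10, 5, 33, 2, 9, 11, 38]
Preorder traversal: [10, 5, 2, 9, 33, 11, 38]


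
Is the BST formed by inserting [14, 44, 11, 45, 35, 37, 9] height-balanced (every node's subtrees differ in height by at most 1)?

Tree (level-order array): [14, 11, 44, 9, None, 35, 45, None, None, None, 37]
Definition: a tree is height-balanced if, at every node, |h(left) - h(right)| <= 1 (empty subtree has height -1).
Bottom-up per-node check:
  node 9: h_left=-1, h_right=-1, diff=0 [OK], height=0
  node 11: h_left=0, h_right=-1, diff=1 [OK], height=1
  node 37: h_left=-1, h_right=-1, diff=0 [OK], height=0
  node 35: h_left=-1, h_right=0, diff=1 [OK], height=1
  node 45: h_left=-1, h_right=-1, diff=0 [OK], height=0
  node 44: h_left=1, h_right=0, diff=1 [OK], height=2
  node 14: h_left=1, h_right=2, diff=1 [OK], height=3
All nodes satisfy the balance condition.
Result: Balanced


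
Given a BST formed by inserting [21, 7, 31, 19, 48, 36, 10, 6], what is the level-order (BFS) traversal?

Tree insertion order: [21, 7, 31, 19, 48, 36, 10, 6]
Tree (level-order array): [21, 7, 31, 6, 19, None, 48, None, None, 10, None, 36]
BFS from the root, enqueuing left then right child of each popped node:
  queue [21] -> pop 21, enqueue [7, 31], visited so far: [21]
  queue [7, 31] -> pop 7, enqueue [6, 19], visited so far: [21, 7]
  queue [31, 6, 19] -> pop 31, enqueue [48], visited so far: [21, 7, 31]
  queue [6, 19, 48] -> pop 6, enqueue [none], visited so far: [21, 7, 31, 6]
  queue [19, 48] -> pop 19, enqueue [10], visited so far: [21, 7, 31, 6, 19]
  queue [48, 10] -> pop 48, enqueue [36], visited so far: [21, 7, 31, 6, 19, 48]
  queue [10, 36] -> pop 10, enqueue [none], visited so far: [21, 7, 31, 6, 19, 48, 10]
  queue [36] -> pop 36, enqueue [none], visited so far: [21, 7, 31, 6, 19, 48, 10, 36]
Result: [21, 7, 31, 6, 19, 48, 10, 36]


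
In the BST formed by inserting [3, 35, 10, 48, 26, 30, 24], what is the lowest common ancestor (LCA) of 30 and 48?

Tree insertion order: [3, 35, 10, 48, 26, 30, 24]
Tree (level-order array): [3, None, 35, 10, 48, None, 26, None, None, 24, 30]
In a BST, the LCA of p=30, q=48 is the first node v on the
root-to-leaf path with p <= v <= q (go left if both < v, right if both > v).
Walk from root:
  at 3: both 30 and 48 > 3, go right
  at 35: 30 <= 35 <= 48, this is the LCA
LCA = 35


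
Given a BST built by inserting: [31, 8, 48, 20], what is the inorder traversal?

Tree insertion order: [31, 8, 48, 20]
Tree (level-order array): [31, 8, 48, None, 20]
Inorder traversal: [8, 20, 31, 48]


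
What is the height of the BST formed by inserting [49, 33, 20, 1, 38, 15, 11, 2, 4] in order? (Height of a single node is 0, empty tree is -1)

Insertion order: [49, 33, 20, 1, 38, 15, 11, 2, 4]
Tree (level-order array): [49, 33, None, 20, 38, 1, None, None, None, None, 15, 11, None, 2, None, None, 4]
Compute height bottom-up (empty subtree = -1):
  height(4) = 1 + max(-1, -1) = 0
  height(2) = 1 + max(-1, 0) = 1
  height(11) = 1 + max(1, -1) = 2
  height(15) = 1 + max(2, -1) = 3
  height(1) = 1 + max(-1, 3) = 4
  height(20) = 1 + max(4, -1) = 5
  height(38) = 1 + max(-1, -1) = 0
  height(33) = 1 + max(5, 0) = 6
  height(49) = 1 + max(6, -1) = 7
Height = 7


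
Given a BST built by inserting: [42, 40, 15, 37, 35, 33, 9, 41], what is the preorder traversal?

Tree insertion order: [42, 40, 15, 37, 35, 33, 9, 41]
Tree (level-order array): [42, 40, None, 15, 41, 9, 37, None, None, None, None, 35, None, 33]
Preorder traversal: [42, 40, 15, 9, 37, 35, 33, 41]


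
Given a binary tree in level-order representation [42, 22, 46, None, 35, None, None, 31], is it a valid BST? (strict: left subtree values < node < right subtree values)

Level-order array: [42, 22, 46, None, 35, None, None, 31]
Validate using subtree bounds (lo, hi): at each node, require lo < value < hi,
then recurse left with hi=value and right with lo=value.
Preorder trace (stopping at first violation):
  at node 42 with bounds (-inf, +inf): OK
  at node 22 with bounds (-inf, 42): OK
  at node 35 with bounds (22, 42): OK
  at node 31 with bounds (22, 35): OK
  at node 46 with bounds (42, +inf): OK
No violation found at any node.
Result: Valid BST


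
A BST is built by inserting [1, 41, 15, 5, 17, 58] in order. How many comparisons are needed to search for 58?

Search path for 58: 1 -> 41 -> 58
Found: True
Comparisons: 3


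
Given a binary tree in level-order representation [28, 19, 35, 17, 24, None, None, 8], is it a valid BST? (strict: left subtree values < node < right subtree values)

Level-order array: [28, 19, 35, 17, 24, None, None, 8]
Validate using subtree bounds (lo, hi): at each node, require lo < value < hi,
then recurse left with hi=value and right with lo=value.
Preorder trace (stopping at first violation):
  at node 28 with bounds (-inf, +inf): OK
  at node 19 with bounds (-inf, 28): OK
  at node 17 with bounds (-inf, 19): OK
  at node 8 with bounds (-inf, 17): OK
  at node 24 with bounds (19, 28): OK
  at node 35 with bounds (28, +inf): OK
No violation found at any node.
Result: Valid BST


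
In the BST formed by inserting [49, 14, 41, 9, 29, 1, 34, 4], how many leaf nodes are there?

Tree built from: [49, 14, 41, 9, 29, 1, 34, 4]
Tree (level-order array): [49, 14, None, 9, 41, 1, None, 29, None, None, 4, None, 34]
Rule: A leaf has 0 children.
Per-node child counts:
  node 49: 1 child(ren)
  node 14: 2 child(ren)
  node 9: 1 child(ren)
  node 1: 1 child(ren)
  node 4: 0 child(ren)
  node 41: 1 child(ren)
  node 29: 1 child(ren)
  node 34: 0 child(ren)
Matching nodes: [4, 34]
Count of leaf nodes: 2


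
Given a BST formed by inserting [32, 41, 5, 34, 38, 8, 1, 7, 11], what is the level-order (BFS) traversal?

Tree insertion order: [32, 41, 5, 34, 38, 8, 1, 7, 11]
Tree (level-order array): [32, 5, 41, 1, 8, 34, None, None, None, 7, 11, None, 38]
BFS from the root, enqueuing left then right child of each popped node:
  queue [32] -> pop 32, enqueue [5, 41], visited so far: [32]
  queue [5, 41] -> pop 5, enqueue [1, 8], visited so far: [32, 5]
  queue [41, 1, 8] -> pop 41, enqueue [34], visited so far: [32, 5, 41]
  queue [1, 8, 34] -> pop 1, enqueue [none], visited so far: [32, 5, 41, 1]
  queue [8, 34] -> pop 8, enqueue [7, 11], visited so far: [32, 5, 41, 1, 8]
  queue [34, 7, 11] -> pop 34, enqueue [38], visited so far: [32, 5, 41, 1, 8, 34]
  queue [7, 11, 38] -> pop 7, enqueue [none], visited so far: [32, 5, 41, 1, 8, 34, 7]
  queue [11, 38] -> pop 11, enqueue [none], visited so far: [32, 5, 41, 1, 8, 34, 7, 11]
  queue [38] -> pop 38, enqueue [none], visited so far: [32, 5, 41, 1, 8, 34, 7, 11, 38]
Result: [32, 5, 41, 1, 8, 34, 7, 11, 38]


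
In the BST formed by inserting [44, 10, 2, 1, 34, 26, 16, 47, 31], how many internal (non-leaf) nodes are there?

Tree built from: [44, 10, 2, 1, 34, 26, 16, 47, 31]
Tree (level-order array): [44, 10, 47, 2, 34, None, None, 1, None, 26, None, None, None, 16, 31]
Rule: An internal node has at least one child.
Per-node child counts:
  node 44: 2 child(ren)
  node 10: 2 child(ren)
  node 2: 1 child(ren)
  node 1: 0 child(ren)
  node 34: 1 child(ren)
  node 26: 2 child(ren)
  node 16: 0 child(ren)
  node 31: 0 child(ren)
  node 47: 0 child(ren)
Matching nodes: [44, 10, 2, 34, 26]
Count of internal (non-leaf) nodes: 5


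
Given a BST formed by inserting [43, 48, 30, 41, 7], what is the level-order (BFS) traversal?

Tree insertion order: [43, 48, 30, 41, 7]
Tree (level-order array): [43, 30, 48, 7, 41]
BFS from the root, enqueuing left then right child of each popped node:
  queue [43] -> pop 43, enqueue [30, 48], visited so far: [43]
  queue [30, 48] -> pop 30, enqueue [7, 41], visited so far: [43, 30]
  queue [48, 7, 41] -> pop 48, enqueue [none], visited so far: [43, 30, 48]
  queue [7, 41] -> pop 7, enqueue [none], visited so far: [43, 30, 48, 7]
  queue [41] -> pop 41, enqueue [none], visited so far: [43, 30, 48, 7, 41]
Result: [43, 30, 48, 7, 41]
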